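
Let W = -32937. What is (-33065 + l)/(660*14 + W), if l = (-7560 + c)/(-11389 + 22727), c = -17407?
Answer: 124971979/89558862 ≈ 1.3954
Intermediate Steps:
l = -24967/11338 (l = (-7560 - 17407)/(-11389 + 22727) = -24967/11338 ≈ -2.2021)
(-33065 + l)/(660*14 + W) = (-33065 - 24967/11338)/(660*14 - 32937) = -374915937/(11338*(9240 - 32937)) = -374915937/11338/(-23697) = -374915937/11338*(-1/23697) = 124971979/89558862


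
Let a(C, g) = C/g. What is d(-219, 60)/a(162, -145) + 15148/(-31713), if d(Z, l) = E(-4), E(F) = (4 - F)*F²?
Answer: -98507876/856251 ≈ -115.05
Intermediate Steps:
E(F) = F²*(4 - F)
d(Z, l) = 128 (d(Z, l) = (-4)²*(4 - 1*(-4)) = 16*(4 + 4) = 16*8 = 128)
d(-219, 60)/a(162, -145) + 15148/(-31713) = 128/((162/(-145))) + 15148/(-31713) = 128/((162*(-1/145))) + 15148*(-1/31713) = 128/(-162/145) - 15148/31713 = 128*(-145/162) - 15148/31713 = -9280/81 - 15148/31713 = -98507876/856251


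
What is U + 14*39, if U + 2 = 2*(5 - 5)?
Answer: 544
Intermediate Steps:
U = -2 (U = -2 + 2*(5 - 5) = -2 + 2*0 = -2 + 0 = -2)
U + 14*39 = -2 + 14*39 = -2 + 546 = 544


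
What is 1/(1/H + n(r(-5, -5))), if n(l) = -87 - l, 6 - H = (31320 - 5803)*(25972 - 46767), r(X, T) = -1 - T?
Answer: -530626021/48286967910 ≈ -0.010989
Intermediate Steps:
H = 530626021 (H = 6 - (31320 - 5803)*(25972 - 46767) = 6 - 25517*(-20795) = 6 - 1*(-530626015) = 6 + 530626015 = 530626021)
1/(1/H + n(r(-5, -5))) = 1/(1/530626021 + (-87 - (-1 - 1*(-5)))) = 1/(1/530626021 + (-87 - (-1 + 5))) = 1/(1/530626021 + (-87 - 1*4)) = 1/(1/530626021 + (-87 - 4)) = 1/(1/530626021 - 91) = 1/(-48286967910/530626021) = -530626021/48286967910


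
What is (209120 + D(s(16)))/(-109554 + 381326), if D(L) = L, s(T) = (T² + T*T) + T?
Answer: 52412/67943 ≈ 0.77141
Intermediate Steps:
s(T) = T + 2*T² (s(T) = (T² + T²) + T = 2*T² + T = T + 2*T²)
(209120 + D(s(16)))/(-109554 + 381326) = (209120 + 16*(1 + 2*16))/(-109554 + 381326) = (209120 + 16*(1 + 32))/271772 = (209120 + 16*33)*(1/271772) = (209120 + 528)*(1/271772) = 209648*(1/271772) = 52412/67943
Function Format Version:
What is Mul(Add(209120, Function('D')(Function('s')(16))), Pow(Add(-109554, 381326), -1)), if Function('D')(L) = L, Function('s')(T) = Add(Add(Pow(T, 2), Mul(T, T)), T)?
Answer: Rational(52412, 67943) ≈ 0.77141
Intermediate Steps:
Function('s')(T) = Add(T, Mul(2, Pow(T, 2))) (Function('s')(T) = Add(Add(Pow(T, 2), Pow(T, 2)), T) = Add(Mul(2, Pow(T, 2)), T) = Add(T, Mul(2, Pow(T, 2))))
Mul(Add(209120, Function('D')(Function('s')(16))), Pow(Add(-109554, 381326), -1)) = Mul(Add(209120, Mul(16, Add(1, Mul(2, 16)))), Pow(Add(-109554, 381326), -1)) = Mul(Add(209120, Mul(16, Add(1, 32))), Pow(271772, -1)) = Mul(Add(209120, Mul(16, 33)), Rational(1, 271772)) = Mul(Add(209120, 528), Rational(1, 271772)) = Mul(209648, Rational(1, 271772)) = Rational(52412, 67943)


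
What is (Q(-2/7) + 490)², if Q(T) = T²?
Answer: 576672196/2401 ≈ 2.4018e+5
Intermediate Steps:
(Q(-2/7) + 490)² = ((-2/7)² + 490)² = (4/49 + 490)² = (24014/49)² = 576672196/2401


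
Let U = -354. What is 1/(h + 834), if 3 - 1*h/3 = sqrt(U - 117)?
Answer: 281/238296 + I*sqrt(471)/238296 ≈ 0.0011792 + 9.1074e-5*I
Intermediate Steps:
h = 9 - 3*I*sqrt(471) (h = 9 - 3*sqrt(-354 - 117) = 9 - 3*I*sqrt(471) ≈ 9.0 - 65.108*I)
1/(h + 834) = 1/((9 - 3*I*sqrt(471)) + 834) = 1/(843 - 3*I*sqrt(471))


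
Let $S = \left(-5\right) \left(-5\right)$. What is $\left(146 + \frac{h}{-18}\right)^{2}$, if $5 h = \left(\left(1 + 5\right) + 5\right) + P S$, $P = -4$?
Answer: $\frac{175006441}{8100} \approx 21606.0$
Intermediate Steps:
$S = 25$
$h = - \frac{89}{5}$ ($h = \frac{\left(\left(1 + 5\right) + 5\right) - 100}{5} = \frac{\left(6 + 5\right) - 100}{5} = \frac{11 - 100}{5} = \frac{1}{5} \left(-89\right) = - \frac{89}{5} \approx -17.8$)
$\left(146 + \frac{h}{-18}\right)^{2} = \left(146 - \frac{89}{5 \left(-18\right)}\right)^{2} = \left(146 - - \frac{89}{90}\right)^{2} = \left(146 + \frac{89}{90}\right)^{2} = \left(\frac{13229}{90}\right)^{2} = \frac{175006441}{8100}$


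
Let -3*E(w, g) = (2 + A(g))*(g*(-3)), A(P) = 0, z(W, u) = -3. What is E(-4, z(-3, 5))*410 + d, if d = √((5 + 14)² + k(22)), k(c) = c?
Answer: -2460 + √383 ≈ -2440.4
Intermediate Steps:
d = √383 (d = √((5 + 14)² + 22) = √(19² + 22) = √(361 + 22) = √383 ≈ 19.570)
E(w, g) = 2*g (E(w, g) = -(2 + 0)*g*(-3)/3 = -2*(-3*g)/3 = -(-2)*g = 2*g)
E(-4, z(-3, 5))*410 + d = (2*(-3))*410 + √383 = -6*410 + √383 = -2460 + √383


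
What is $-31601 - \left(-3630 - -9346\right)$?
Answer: $-37317$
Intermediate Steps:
$-31601 - \left(-3630 - -9346\right) = -31601 - \left(-3630 + 9346\right) = -31601 - 5716 = -37317$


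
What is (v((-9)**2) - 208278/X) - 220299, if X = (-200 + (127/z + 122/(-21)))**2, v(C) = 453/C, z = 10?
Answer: -9781878193973498/44402736843 ≈ -2.2030e+5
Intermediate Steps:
X = 1644545809/44100 (X = (-200 + (127/10 + 122/(-21)))**2 = (-200 + (127*(1/10) + 122*(-1/21)))**2 = (-200 + (127/10 - 122/21))**2 = (-200 + 1447/210)**2 = (-40553/210)**2 = 1644545809/44100 ≈ 37291.)
(v((-9)**2) - 208278/X) - 220299 = (453/((-9)**2) - 208278/1644545809/44100) - 220299 = (453/81 - 208278*44100/1644545809) - 220299 = (453*(1/81) - 9185059800/1644545809) - 220299 = (151/27 - 9185059800/1644545809) - 220299 = 329802559/44402736843 - 220299 = -9781878193973498/44402736843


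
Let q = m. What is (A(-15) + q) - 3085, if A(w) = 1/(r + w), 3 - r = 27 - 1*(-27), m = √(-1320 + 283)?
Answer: -203611/66 + I*√1037 ≈ -3085.0 + 32.203*I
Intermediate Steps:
m = I*√1037 (m = √(-1037) = I*√1037 ≈ 32.203*I)
r = -51 (r = 3 - (27 - 1*(-27)) = 3 - (27 + 27) = 3 - 1*54 = 3 - 54 = -51)
q = I*√1037 ≈ 32.203*I
A(w) = 1/(-51 + w)
(A(-15) + q) - 3085 = (1/(-51 - 15) + I*√1037) - 3085 = (1/(-66) + I*√1037) - 3085 = (-1/66 + I*√1037) - 3085 = -203611/66 + I*√1037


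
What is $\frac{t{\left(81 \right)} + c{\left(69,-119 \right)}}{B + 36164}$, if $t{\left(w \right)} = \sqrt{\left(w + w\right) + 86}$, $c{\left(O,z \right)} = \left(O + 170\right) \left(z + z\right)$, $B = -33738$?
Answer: $- \frac{28441}{1213} + \frac{\sqrt{62}}{1213} \approx -23.44$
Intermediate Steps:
$c{\left(O,z \right)} = 2 z \left(170 + O\right)$ ($c{\left(O,z \right)} = \left(170 + O\right) 2 z = 2 z \left(170 + O\right)$)
$t{\left(w \right)} = \sqrt{86 + 2 w}$ ($t{\left(w \right)} = \sqrt{2 w + 86} = \sqrt{86 + 2 w}$)
$\frac{t{\left(81 \right)} + c{\left(69,-119 \right)}}{B + 36164} = \frac{\sqrt{86 + 2 \cdot 81} + 2 \left(-119\right) \left(170 + 69\right)}{-33738 + 36164} = \frac{\sqrt{86 + 162} + 2 \left(-119\right) 239}{2426} = \left(\sqrt{248} - 56882\right) \frac{1}{2426} = \left(2 \sqrt{62} - 56882\right) \frac{1}{2426} = \left(-56882 + 2 \sqrt{62}\right) \frac{1}{2426} = - \frac{28441}{1213} + \frac{\sqrt{62}}{1213}$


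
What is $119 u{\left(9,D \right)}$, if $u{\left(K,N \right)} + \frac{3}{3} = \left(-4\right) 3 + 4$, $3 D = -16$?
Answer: $-1071$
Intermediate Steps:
$D = - \frac{16}{3}$ ($D = \frac{1}{3} \left(-16\right) = - \frac{16}{3} \approx -5.3333$)
$u{\left(K,N \right)} = -9$ ($u{\left(K,N \right)} = -1 + \left(\left(-4\right) 3 + 4\right) = -1 + \left(-12 + 4\right) = -1 - 8 = -9$)
$119 u{\left(9,D \right)} = 119 \left(-9\right) = -1071$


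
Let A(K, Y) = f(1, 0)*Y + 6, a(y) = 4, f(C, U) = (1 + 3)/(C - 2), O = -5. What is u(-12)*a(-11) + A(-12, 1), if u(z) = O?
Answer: -18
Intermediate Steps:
u(z) = -5
f(C, U) = 4/(-2 + C)
A(K, Y) = 6 - 4*Y (A(K, Y) = (4/(-2 + 1))*Y + 6 = (4/(-1))*Y + 6 = (4*(-1))*Y + 6 = -4*Y + 6 = 6 - 4*Y)
u(-12)*a(-11) + A(-12, 1) = -5*4 + (6 - 4*1) = -20 + (6 - 4) = -20 + 2 = -18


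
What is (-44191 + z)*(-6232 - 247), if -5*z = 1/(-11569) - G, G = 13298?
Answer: 15565044847528/57845 ≈ 2.6908e+8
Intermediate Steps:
z = 153844563/57845 (z = -(1/(-11569) - 1*13298)/5 = -(-1/11569 - 13298)/5 = -⅕*(-153844563/11569) = 153844563/57845 ≈ 2659.6)
(-44191 + z)*(-6232 - 247) = (-44191 + 153844563/57845)*(-6232 - 247) = -2402383832/57845*(-6479) = 15565044847528/57845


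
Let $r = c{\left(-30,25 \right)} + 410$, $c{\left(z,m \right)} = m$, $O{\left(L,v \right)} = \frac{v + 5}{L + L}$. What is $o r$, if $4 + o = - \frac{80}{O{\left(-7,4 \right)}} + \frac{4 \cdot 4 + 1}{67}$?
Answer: $\frac{10553245}{201} \approx 52504.0$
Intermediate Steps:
$O{\left(L,v \right)} = \frac{5 + v}{2 L}$
$r = 435$ ($r = 25 + 410 = 435$)
$o = \frac{72781}{603}$ ($o = -4 - \left(80 \left(- \frac{14}{5 + 4}\right) - \frac{4 \cdot 4 + 1}{67}\right) = -4 + \left(- \frac{80}{\frac{1}{2} \left(- \frac{1}{7}\right) 9} + \left(16 + 1\right) \frac{1}{67}\right) = -4 + \left(- \frac{80}{- \frac{9}{14}} + 17 \cdot \frac{1}{67}\right) = -4 + \left(\left(-80\right) \left(- \frac{14}{9}\right) + \frac{17}{67}\right) = -4 + \left(\frac{1120}{9} + \frac{17}{67}\right) = -4 + \frac{75193}{603} = \frac{72781}{603} \approx 120.7$)
$o r = \frac{72781}{603} \cdot 435 = \frac{10553245}{201}$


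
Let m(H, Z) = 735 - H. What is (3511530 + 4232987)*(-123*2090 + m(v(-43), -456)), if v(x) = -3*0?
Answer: -1985190765195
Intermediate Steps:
v(x) = 0
(3511530 + 4232987)*(-123*2090 + m(v(-43), -456)) = (3511530 + 4232987)*(-123*2090 + (735 - 1*0)) = 7744517*(-257070 + (735 + 0)) = 7744517*(-257070 + 735) = 7744517*(-256335) = -1985190765195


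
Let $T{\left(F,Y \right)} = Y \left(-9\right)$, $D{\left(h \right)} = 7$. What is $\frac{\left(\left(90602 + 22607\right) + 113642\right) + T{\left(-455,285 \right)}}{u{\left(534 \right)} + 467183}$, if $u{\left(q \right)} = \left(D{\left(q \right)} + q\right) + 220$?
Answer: $\frac{3867}{8068} \approx 0.4793$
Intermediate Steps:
$u{\left(q \right)} = 227 + q$ ($u{\left(q \right)} = \left(7 + q\right) + 220 = 227 + q$)
$T{\left(F,Y \right)} = - 9 Y$
$\frac{\left(\left(90602 + 22607\right) + 113642\right) + T{\left(-455,285 \right)}}{u{\left(534 \right)} + 467183} = \frac{\left(\left(90602 + 22607\right) + 113642\right) - 2565}{\left(227 + 534\right) + 467183} = \frac{\left(113209 + 113642\right) - 2565}{761 + 467183} = \frac{226851 - 2565}{467944} = 224286 \cdot \frac{1}{467944} = \frac{3867}{8068}$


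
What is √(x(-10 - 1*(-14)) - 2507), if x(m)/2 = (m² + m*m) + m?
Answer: I*√2435 ≈ 49.346*I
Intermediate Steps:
x(m) = 2*m + 4*m² (x(m) = 2*((m² + m*m) + m) = 2*((m² + m²) + m) = 2*(2*m² + m) = 2*(m + 2*m²) = 2*m + 4*m²)
√(x(-10 - 1*(-14)) - 2507) = √(2*(-10 - 1*(-14))*(1 + 2*(-10 - 1*(-14))) - 2507) = √(2*(-10 + 14)*(1 + 2*(-10 + 14)) - 2507) = √(2*4*(1 + 2*4) - 2507) = √(2*4*(1 + 8) - 2507) = √(2*4*9 - 2507) = √(72 - 2507) = √(-2435) = I*√2435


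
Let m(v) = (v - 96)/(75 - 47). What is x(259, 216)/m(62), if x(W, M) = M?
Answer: -3024/17 ≈ -177.88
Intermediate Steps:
m(v) = -24/7 + v/28 (m(v) = (-96 + v)/28 = (-96 + v)*(1/28) = -24/7 + v/28)
x(259, 216)/m(62) = 216/(-24/7 + (1/28)*62) = 216/(-24/7 + 31/14) = 216/(-17/14) = 216*(-14/17) = -3024/17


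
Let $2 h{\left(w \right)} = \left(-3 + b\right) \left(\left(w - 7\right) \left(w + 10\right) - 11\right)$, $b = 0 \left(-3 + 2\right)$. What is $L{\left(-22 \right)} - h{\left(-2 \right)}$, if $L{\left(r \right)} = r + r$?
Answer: $- \frac{337}{2} \approx -168.5$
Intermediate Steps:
$b = 0$ ($b = 0 \left(-1\right) = 0$)
$h{\left(w \right)} = \frac{33}{2} - \frac{3 \left(-7 + w\right) \left(10 + w\right)}{2}$ ($h{\left(w \right)} = \frac{\left(-3 + 0\right) \left(\left(w - 7\right) \left(w + 10\right) - 11\right)}{2} = \frac{\left(-3\right) \left(\left(-7 + w\right) \left(10 + w\right) - 11\right)}{2} = \frac{\left(-3\right) \left(-11 + \left(-7 + w\right) \left(10 + w\right)\right)}{2} = \frac{33 - 3 \left(-7 + w\right) \left(10 + w\right)}{2} = \frac{33}{2} - \frac{3 \left(-7 + w\right) \left(10 + w\right)}{2}$)
$L{\left(r \right)} = 2 r$
$L{\left(-22 \right)} - h{\left(-2 \right)} = 2 \left(-22\right) - \left(\frac{243}{2} - -9 - \frac{3 \left(-2\right)^{2}}{2}\right) = -44 - \left(\frac{243}{2} + 9 - 6\right) = -44 - \frac{249}{2} = - \frac{337}{2}$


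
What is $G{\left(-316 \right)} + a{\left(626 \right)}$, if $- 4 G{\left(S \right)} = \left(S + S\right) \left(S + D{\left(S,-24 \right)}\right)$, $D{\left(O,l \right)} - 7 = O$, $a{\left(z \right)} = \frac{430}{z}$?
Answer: $- \frac{30908535}{313} \approx -98749.0$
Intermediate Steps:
$D{\left(O,l \right)} = 7 + O$
$G{\left(S \right)} = - \frac{S \left(7 + 2 S\right)}{2}$ ($G{\left(S \right)} = - \frac{\left(S + S\right) \left(S + \left(7 + S\right)\right)}{4} = - \frac{2 S \left(7 + 2 S\right)}{4} = - \frac{S \left(7 + 2 S\right)}{2}$)
$G{\left(-316 \right)} + a{\left(626 \right)} = \left(- \frac{1}{2}\right) \left(-316\right) \left(7 + 2 \left(-316\right)\right) + \frac{430}{626} = \left(- \frac{1}{2}\right) \left(-316\right) \left(7 - 632\right) + 430 \cdot \frac{1}{626} = \left(- \frac{1}{2}\right) \left(-316\right) \left(-625\right) + \frac{215}{313} = -98750 + \frac{215}{313} = - \frac{30908535}{313}$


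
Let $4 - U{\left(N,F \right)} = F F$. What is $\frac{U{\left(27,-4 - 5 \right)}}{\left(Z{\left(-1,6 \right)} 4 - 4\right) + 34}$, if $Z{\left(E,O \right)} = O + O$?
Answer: $- \frac{77}{78} \approx -0.98718$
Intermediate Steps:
$Z{\left(E,O \right)} = 2 O$
$U{\left(N,F \right)} = 4 - F^{2}$ ($U{\left(N,F \right)} = 4 - F F = 4 - F^{2}$)
$\frac{U{\left(27,-4 - 5 \right)}}{\left(Z{\left(-1,6 \right)} 4 - 4\right) + 34} = \frac{4 - \left(-4 - 5\right)^{2}}{\left(2 \cdot 6 \cdot 4 - 4\right) + 34} = \frac{4 - \left(-9\right)^{2}}{\left(12 \cdot 4 - 4\right) + 34} = \frac{4 - 81}{\left(48 - 4\right) + 34} = \frac{4 - 81}{44 + 34} = \frac{1}{78} \left(-77\right) = - \frac{77}{78}$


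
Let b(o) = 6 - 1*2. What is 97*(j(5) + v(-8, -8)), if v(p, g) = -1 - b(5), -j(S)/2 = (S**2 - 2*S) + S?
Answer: -4365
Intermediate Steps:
b(o) = 4 (b(o) = 6 - 2 = 4)
j(S) = -2*S**2 + 2*S (j(S) = -2*((S**2 - 2*S) + S) = -2*(S**2 - S) = -2*S**2 + 2*S)
v(p, g) = -5 (v(p, g) = -1 - 1*4 = -1 - 4 = -5)
97*(j(5) + v(-8, -8)) = 97*(2*5*(1 - 1*5) - 5) = 97*(2*5*(1 - 5) - 5) = 97*(2*5*(-4) - 5) = 97*(-40 - 5) = 97*(-45) = -4365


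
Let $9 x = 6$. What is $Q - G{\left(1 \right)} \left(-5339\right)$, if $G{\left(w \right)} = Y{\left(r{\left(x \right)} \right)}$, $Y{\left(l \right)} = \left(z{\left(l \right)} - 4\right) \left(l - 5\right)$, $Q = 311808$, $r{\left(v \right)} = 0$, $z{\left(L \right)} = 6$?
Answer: $258418$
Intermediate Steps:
$x = \frac{2}{3}$ ($x = \frac{1}{9} \cdot 6 = \frac{2}{3} \approx 0.66667$)
$Y{\left(l \right)} = -10 + 2 l$ ($Y{\left(l \right)} = \left(6 - 4\right) \left(l - 5\right) = 2 \left(-5 + l\right) = -10 + 2 l$)
$G{\left(w \right)} = -10$ ($G{\left(w \right)} = -10 + 2 \cdot 0 = -10 + 0 = -10$)
$Q - G{\left(1 \right)} \left(-5339\right) = 311808 - \left(-10\right) \left(-5339\right) = 311808 - 53390 = 258418$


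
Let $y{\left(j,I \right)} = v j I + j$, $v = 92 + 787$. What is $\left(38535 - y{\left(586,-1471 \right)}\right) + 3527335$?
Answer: $761268558$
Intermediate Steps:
$v = 879$
$y{\left(j,I \right)} = j + 879 I j$ ($y{\left(j,I \right)} = 879 j I + j = 879 I j + j = j + 879 I j$)
$\left(38535 - y{\left(586,-1471 \right)}\right) + 3527335 = \left(38535 - 586 \left(1 + 879 \left(-1471\right)\right)\right) + 3527335 = \left(38535 - 586 \left(1 - 1293009\right)\right) + 3527335 = \left(38535 - 586 \left(-1293008\right)\right) + 3527335 = \left(38535 - -757702688\right) + 3527335 = \left(38535 + 757702688\right) + 3527335 = 757741223 + 3527335 = 761268558$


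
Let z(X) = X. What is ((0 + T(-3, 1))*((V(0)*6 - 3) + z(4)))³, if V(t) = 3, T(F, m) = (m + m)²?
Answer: 438976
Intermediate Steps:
T(F, m) = 4*m² (T(F, m) = (2*m)² = 4*m²)
((0 + T(-3, 1))*((V(0)*6 - 3) + z(4)))³ = ((0 + 4*1²)*((3*6 - 3) + 4))³ = ((0 + 4*1)*((18 - 3) + 4))³ = ((0 + 4)*(15 + 4))³ = (4*19)³ = 76³ = 438976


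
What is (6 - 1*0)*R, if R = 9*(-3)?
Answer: -162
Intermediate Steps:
R = -27
(6 - 1*0)*R = (6 - 1*0)*(-27) = (6 + 0)*(-27) = 6*(-27) = -162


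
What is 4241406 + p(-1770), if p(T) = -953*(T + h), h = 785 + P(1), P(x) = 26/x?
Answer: 5155333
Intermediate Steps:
h = 811 (h = 785 + 26/1 = 785 + 26*1 = 785 + 26 = 811)
p(T) = -772883 - 953*T (p(T) = -953*(T + 811) = -953*(811 + T) = -772883 - 953*T)
4241406 + p(-1770) = 4241406 + (-772883 - 953*(-1770)) = 4241406 + (-772883 + 1686810) = 4241406 + 913927 = 5155333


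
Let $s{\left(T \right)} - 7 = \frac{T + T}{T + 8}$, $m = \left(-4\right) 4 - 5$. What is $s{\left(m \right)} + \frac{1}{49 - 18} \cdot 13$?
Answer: $\frac{4292}{403} \approx 10.65$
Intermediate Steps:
$m = -21$ ($m = -16 - 5 = -21$)
$s{\left(T \right)} = 7 + \frac{2 T}{8 + T}$ ($s{\left(T \right)} = 7 + \frac{T + T}{T + 8} = 7 + \frac{2 T}{8 + T}$)
$s{\left(m \right)} + \frac{1}{49 - 18} \cdot 13 = \frac{56 + 9 \left(-21\right)}{8 - 21} + \frac{1}{49 - 18} \cdot 13 = \frac{56 - 189}{-13} + \frac{1}{31} \cdot 13 = \left(- \frac{1}{13}\right) \left(-133\right) + \frac{1}{31} \cdot 13 = \frac{133}{13} + \frac{13}{31} = \frac{4292}{403}$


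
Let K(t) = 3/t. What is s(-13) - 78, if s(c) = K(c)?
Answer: -1017/13 ≈ -78.231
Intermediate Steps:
s(c) = 3/c
s(-13) - 78 = 3/(-13) - 78 = 3*(-1/13) - 78 = -3/13 - 78 = -1017/13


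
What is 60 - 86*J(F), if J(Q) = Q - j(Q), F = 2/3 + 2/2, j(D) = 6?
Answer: 1298/3 ≈ 432.67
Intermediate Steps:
F = 5/3 (F = 2*(⅓) + 2*(½) = ⅔ + 1 = 5/3 ≈ 1.6667)
J(Q) = -6 + Q (J(Q) = Q - 1*6 = Q - 6 = -6 + Q)
60 - 86*J(F) = 60 - 86*(-6 + 5/3) = 60 - 86*(-13/3) = 60 + 1118/3 = 1298/3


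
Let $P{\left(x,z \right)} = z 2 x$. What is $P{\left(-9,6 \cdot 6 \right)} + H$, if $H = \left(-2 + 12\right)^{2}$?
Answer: $-548$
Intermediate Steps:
$H = 100$ ($H = 10^{2} = 100$)
$P{\left(x,z \right)} = 2 x z$
$P{\left(-9,6 \cdot 6 \right)} + H = 2 \left(-9\right) 6 \cdot 6 + 100 = 2 \left(-9\right) 36 + 100 = -648 + 100 = -548$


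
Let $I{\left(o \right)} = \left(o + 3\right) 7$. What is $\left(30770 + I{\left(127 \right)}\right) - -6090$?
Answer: $37770$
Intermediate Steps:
$I{\left(o \right)} = 21 + 7 o$ ($I{\left(o \right)} = \left(3 + o\right) 7 = 21 + 7 o$)
$\left(30770 + I{\left(127 \right)}\right) - -6090 = \left(30770 + \left(21 + 7 \cdot 127\right)\right) - -6090 = \left(30770 + \left(21 + 889\right)\right) + 6090 = \left(30770 + 910\right) + 6090 = 31680 + 6090 = 37770$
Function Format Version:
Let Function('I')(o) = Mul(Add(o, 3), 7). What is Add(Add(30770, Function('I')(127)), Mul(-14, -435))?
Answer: 37770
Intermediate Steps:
Function('I')(o) = Add(21, Mul(7, o)) (Function('I')(o) = Mul(Add(3, o), 7) = Add(21, Mul(7, o)))
Add(Add(30770, Function('I')(127)), Mul(-14, -435)) = Add(Add(30770, Add(21, Mul(7, 127))), Mul(-14, -435)) = Add(Add(30770, Add(21, 889)), 6090) = Add(Add(30770, 910), 6090) = Add(31680, 6090) = 37770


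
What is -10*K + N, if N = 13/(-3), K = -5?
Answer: 137/3 ≈ 45.667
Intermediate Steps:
N = -13/3 (N = 13*(-⅓) = -13/3 ≈ -4.3333)
-10*K + N = -10*(-5) - 13/3 = 50 - 13/3 = 137/3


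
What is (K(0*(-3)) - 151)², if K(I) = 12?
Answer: 19321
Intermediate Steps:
(K(0*(-3)) - 151)² = (12 - 151)² = (-139)² = 19321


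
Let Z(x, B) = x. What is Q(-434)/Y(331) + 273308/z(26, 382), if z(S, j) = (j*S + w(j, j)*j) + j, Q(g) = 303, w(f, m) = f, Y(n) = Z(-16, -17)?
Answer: -21483593/1249904 ≈ -17.188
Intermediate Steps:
Y(n) = -16
z(S, j) = j + j² + S*j (z(S, j) = (j*S + j*j) + j = (S*j + j²) + j = (j² + S*j) + j = j + j² + S*j)
Q(-434)/Y(331) + 273308/z(26, 382) = 303/(-16) + 273308/((382*(1 + 26 + 382))) = 303*(-1/16) + 273308/((382*409)) = -303/16 + 273308/156238 = -303/16 + 273308*(1/156238) = -303/16 + 136654/78119 = -21483593/1249904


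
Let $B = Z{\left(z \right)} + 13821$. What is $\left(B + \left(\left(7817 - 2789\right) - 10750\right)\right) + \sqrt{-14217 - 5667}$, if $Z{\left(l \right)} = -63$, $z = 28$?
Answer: $8036 + 2 i \sqrt{4971} \approx 8036.0 + 141.01 i$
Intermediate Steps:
$B = 13758$ ($B = -63 + 13821 = 13758$)
$\left(B + \left(\left(7817 - 2789\right) - 10750\right)\right) + \sqrt{-14217 - 5667} = \left(13758 + \left(\left(7817 - 2789\right) - 10750\right)\right) + \sqrt{-14217 - 5667} = \left(13758 + \left(5028 - 10750\right)\right) + \sqrt{-19884} = \left(13758 - 5722\right) + 2 i \sqrt{4971} = 8036 + 2 i \sqrt{4971}$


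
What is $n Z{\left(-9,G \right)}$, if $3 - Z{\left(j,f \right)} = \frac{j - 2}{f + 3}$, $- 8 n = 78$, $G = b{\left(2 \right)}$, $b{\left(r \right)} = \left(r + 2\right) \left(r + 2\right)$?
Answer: $- \frac{663}{19} \approx -34.895$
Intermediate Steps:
$b{\left(r \right)} = \left(2 + r\right)^{2}$ ($b{\left(r \right)} = \left(2 + r\right) \left(2 + r\right) = \left(2 + r\right)^{2}$)
$G = 16$ ($G = \left(2 + 2\right)^{2} = 4^{2} = 16$)
$n = - \frac{39}{4}$ ($n = \left(- \frac{1}{8}\right) 78 = - \frac{39}{4} \approx -9.75$)
$Z{\left(j,f \right)} = 3 - \frac{-2 + j}{3 + f}$ ($Z{\left(j,f \right)} = 3 - \frac{j - 2}{f + 3} = 3 - \frac{-2 + j}{3 + f}$)
$n Z{\left(-9,G \right)} = - \frac{39 \frac{11 - -9 + 3 \cdot 16}{3 + 16}}{4} = - \frac{39 \frac{11 + 9 + 48}{19}}{4} = - \frac{39 \cdot \frac{1}{19} \cdot 68}{4} = \left(- \frac{39}{4}\right) \frac{68}{19} = - \frac{663}{19}$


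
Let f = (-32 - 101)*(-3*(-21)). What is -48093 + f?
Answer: -56472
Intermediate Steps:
f = -8379 (f = -133*63 = -8379)
-48093 + f = -48093 - 8379 = -56472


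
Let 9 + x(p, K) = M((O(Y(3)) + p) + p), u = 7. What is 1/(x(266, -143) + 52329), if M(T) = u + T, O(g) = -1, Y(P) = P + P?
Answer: 1/52858 ≈ 1.8919e-5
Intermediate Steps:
Y(P) = 2*P
M(T) = 7 + T
x(p, K) = -3 + 2*p (x(p, K) = -9 + (7 + ((-1 + p) + p)) = -9 + (7 + (-1 + 2*p)) = -9 + (6 + 2*p) = -3 + 2*p)
1/(x(266, -143) + 52329) = 1/((-3 + 2*266) + 52329) = 1/((-3 + 532) + 52329) = 1/(529 + 52329) = 1/52858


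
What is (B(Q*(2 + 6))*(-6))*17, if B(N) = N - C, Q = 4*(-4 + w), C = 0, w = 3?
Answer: 3264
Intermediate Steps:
Q = -4 (Q = 4*(-4 + 3) = 4*(-1) = -4)
B(N) = N (B(N) = N - 1*0 = N + 0 = N)
(B(Q*(2 + 6))*(-6))*17 = (-4*(2 + 6)*(-6))*17 = (-4*8*(-6))*17 = -32*(-6)*17 = 192*17 = 3264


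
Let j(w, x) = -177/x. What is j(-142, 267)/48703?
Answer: -59/4334567 ≈ -1.3612e-5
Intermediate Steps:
j(-142, 267)/48703 = -177/267/48703 = -177*1/267*(1/48703) = -59/89*1/48703 = -59/4334567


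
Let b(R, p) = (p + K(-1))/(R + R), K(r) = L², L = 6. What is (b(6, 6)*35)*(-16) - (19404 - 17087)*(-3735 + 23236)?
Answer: -45185777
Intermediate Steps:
K(r) = 36 (K(r) = 6² = 36)
b(R, p) = (36 + p)/(2*R) (b(R, p) = (p + 36)/(R + R) = (36 + p)/((2*R)) = (36 + p)*(1/(2*R)) = (36 + p)/(2*R))
(b(6, 6)*35)*(-16) - (19404 - 17087)*(-3735 + 23236) = (((½)*(36 + 6)/6)*35)*(-16) - (19404 - 17087)*(-3735 + 23236) = (((½)*(⅙)*42)*35)*(-16) - 2317*19501 = ((7/2)*35)*(-16) - 1*45183817 = (245/2)*(-16) - 45183817 = -1960 - 45183817 = -45185777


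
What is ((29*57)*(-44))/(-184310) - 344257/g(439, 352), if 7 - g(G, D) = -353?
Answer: -1268476483/1327032 ≈ -955.88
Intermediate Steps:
g(G, D) = 360 (g(G, D) = 7 - 1*(-353) = 7 + 353 = 360)
((29*57)*(-44))/(-184310) - 344257/g(439, 352) = ((29*57)*(-44))/(-184310) - 344257/360 = (1653*(-44))*(-1/184310) - 344257*1/360 = -72732*(-1/184310) - 344257/360 = 36366/92155 - 344257/360 = -1268476483/1327032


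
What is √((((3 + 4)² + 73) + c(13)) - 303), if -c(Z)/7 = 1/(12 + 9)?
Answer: 4*I*√102/3 ≈ 13.466*I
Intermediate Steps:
c(Z) = -⅓ (c(Z) = -7/(12 + 9) = -7/21 = -7*1/21 = -⅓)
√((((3 + 4)² + 73) + c(13)) - 303) = √((((3 + 4)² + 73) - ⅓) - 303) = √(((7² + 73) - ⅓) - 303) = √(((49 + 73) - ⅓) - 303) = √((122 - ⅓) - 303) = √(365/3 - 303) = √(-544/3) = 4*I*√102/3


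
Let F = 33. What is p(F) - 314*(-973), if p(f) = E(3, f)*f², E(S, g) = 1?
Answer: 306611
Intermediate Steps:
p(f) = f² (p(f) = 1*f² = f²)
p(F) - 314*(-973) = 33² - 314*(-973) = 1089 + 305522 = 306611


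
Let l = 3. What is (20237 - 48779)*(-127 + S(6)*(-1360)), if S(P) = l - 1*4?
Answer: -35192286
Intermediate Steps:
S(P) = -1 (S(P) = 3 - 1*4 = 3 - 4 = -1)
(20237 - 48779)*(-127 + S(6)*(-1360)) = (20237 - 48779)*(-127 - 1*(-1360)) = -28542*(-127 + 1360) = -28542*1233 = -35192286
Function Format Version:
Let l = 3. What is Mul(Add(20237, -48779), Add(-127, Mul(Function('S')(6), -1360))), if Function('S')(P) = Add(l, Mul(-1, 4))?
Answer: -35192286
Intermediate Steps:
Function('S')(P) = -1 (Function('S')(P) = Add(3, Mul(-1, 4)) = Add(3, -4) = -1)
Mul(Add(20237, -48779), Add(-127, Mul(Function('S')(6), -1360))) = Mul(Add(20237, -48779), Add(-127, Mul(-1, -1360))) = Mul(-28542, Add(-127, 1360)) = Mul(-28542, 1233) = -35192286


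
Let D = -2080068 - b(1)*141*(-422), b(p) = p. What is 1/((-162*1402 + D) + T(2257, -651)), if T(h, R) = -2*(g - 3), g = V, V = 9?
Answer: -1/2247702 ≈ -4.4490e-7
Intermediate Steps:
g = 9
T(h, R) = -12 (T(h, R) = -2*(9 - 3) = -2*6 = -12)
D = -2020566 (D = -2080068 - 141*(-422) = -2080068 - (-59502) = -2080068 - 1*(-59502) = -2080068 + 59502 = -2020566)
1/((-162*1402 + D) + T(2257, -651)) = 1/((-162*1402 - 2020566) - 12) = 1/((-227124 - 2020566) - 12) = 1/(-2247690 - 12) = 1/(-2247702) = -1/2247702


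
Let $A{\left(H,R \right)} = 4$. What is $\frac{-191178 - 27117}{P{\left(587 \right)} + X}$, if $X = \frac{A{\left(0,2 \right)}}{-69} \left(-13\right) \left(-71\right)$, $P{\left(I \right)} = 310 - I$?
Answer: $\frac{3012471}{4561} \approx 660.48$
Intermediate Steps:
$X = - \frac{3692}{69}$ ($X = \frac{4}{-69} \left(-13\right) \left(-71\right) = 4 \left(- \frac{1}{69}\right) \left(-13\right) \left(-71\right) = \left(- \frac{4}{69}\right) \left(-13\right) \left(-71\right) = \frac{52}{69} \left(-71\right) = - \frac{3692}{69} \approx -53.507$)
$\frac{-191178 - 27117}{P{\left(587 \right)} + X} = \frac{-191178 - 27117}{\left(310 - 587\right) - \frac{3692}{69}} = - \frac{218295}{\left(310 - 587\right) - \frac{3692}{69}} = - \frac{218295}{-277 - \frac{3692}{69}} = - \frac{218295}{- \frac{22805}{69}} = \left(-218295\right) \left(- \frac{69}{22805}\right) = \frac{3012471}{4561}$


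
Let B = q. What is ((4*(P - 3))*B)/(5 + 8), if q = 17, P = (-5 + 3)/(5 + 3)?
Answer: -17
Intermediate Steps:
P = -¼ (P = -2/8 = -2*⅛ = -¼ ≈ -0.25000)
B = 17
((4*(P - 3))*B)/(5 + 8) = ((4*(-¼ - 3))*17)/(5 + 8) = ((4*(-13/4))*17)/13 = -13*17*(1/13) = -221*1/13 = -17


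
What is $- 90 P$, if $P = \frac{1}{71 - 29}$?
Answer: $- \frac{15}{7} \approx -2.1429$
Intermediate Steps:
$P = \frac{1}{42} \approx 0.02381$
$- 90 P = \left(-90\right) \frac{1}{42} = - \frac{15}{7}$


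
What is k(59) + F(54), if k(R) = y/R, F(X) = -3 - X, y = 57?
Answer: -3306/59 ≈ -56.034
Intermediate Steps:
k(R) = 57/R
k(59) + F(54) = 57/59 + (-3 - 1*54) = 57*(1/59) + (-3 - 54) = 57/59 - 57 = -3306/59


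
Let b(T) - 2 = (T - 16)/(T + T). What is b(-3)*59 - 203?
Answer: 611/6 ≈ 101.83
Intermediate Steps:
b(T) = 2 + (-16 + T)/(2*T) (b(T) = 2 + (T - 16)/(T + T) = 2 + (-16 + T)/((2*T)) = 2 + (-16 + T)*(1/(2*T)) = 2 + (-16 + T)/(2*T))
b(-3)*59 - 203 = (5/2 - 8/(-3))*59 - 203 = (5/2 - 8*(-⅓))*59 - 203 = (5/2 + 8/3)*59 - 203 = (31/6)*59 - 203 = 1829/6 - 203 = 611/6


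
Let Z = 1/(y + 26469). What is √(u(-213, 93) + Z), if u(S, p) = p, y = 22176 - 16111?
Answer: √98436920042/32534 ≈ 9.6436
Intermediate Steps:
y = 6065
Z = 1/32534 (Z = 1/(6065 + 26469) = 1/32534 ≈ 3.0737e-5)
√(u(-213, 93) + Z) = √(93 + 1/32534) = √(3025663/32534) = √98436920042/32534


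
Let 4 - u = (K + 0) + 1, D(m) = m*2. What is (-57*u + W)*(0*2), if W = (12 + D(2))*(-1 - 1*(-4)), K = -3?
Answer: 0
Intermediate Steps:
D(m) = 2*m
u = 6 (u = 4 - ((-3 + 0) + 1) = 4 - (-3 + 1) = 4 - 1*(-2) = 4 + 2 = 6)
W = 48 (W = (12 + 2*2)*(-1 - 1*(-4)) = (12 + 4)*(-1 + 4) = 16*3 = 48)
(-57*u + W)*(0*2) = (-57*6 + 48)*(0*2) = (-342 + 48)*0 = -294*0 = 0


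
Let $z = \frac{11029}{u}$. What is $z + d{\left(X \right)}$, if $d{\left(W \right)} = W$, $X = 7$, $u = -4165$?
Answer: $\frac{18126}{4165} \approx 4.352$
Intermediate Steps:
$z = - \frac{11029}{4165}$ ($z = \frac{11029}{-4165} = 11029 \left(- \frac{1}{4165}\right) = - \frac{11029}{4165} \approx -2.648$)
$z + d{\left(X \right)} = - \frac{11029}{4165} + 7 = \frac{18126}{4165}$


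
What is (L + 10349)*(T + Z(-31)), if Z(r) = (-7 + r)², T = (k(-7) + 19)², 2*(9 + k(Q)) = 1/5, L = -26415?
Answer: -1241909833/50 ≈ -2.4838e+7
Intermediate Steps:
k(Q) = -89/10 (k(Q) = -9 + (½)/5 = -9 + (½)*(⅕) = -9 + ⅒ = -89/10)
T = 10201/100 (T = (-89/10 + 19)² = (101/10)² = 10201/100 ≈ 102.01)
(L + 10349)*(T + Z(-31)) = (-26415 + 10349)*(10201/100 + (-7 - 31)²) = -16066*(10201/100 + (-38)²) = -16066*(10201/100 + 1444) = -16066*154601/100 = -1241909833/50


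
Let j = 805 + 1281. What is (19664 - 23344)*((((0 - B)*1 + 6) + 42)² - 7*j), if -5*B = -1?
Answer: 226635744/5 ≈ 4.5327e+7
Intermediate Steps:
B = ⅕ (B = -⅕*(-1) = ⅕ ≈ 0.20000)
j = 2086
(19664 - 23344)*((((0 - B)*1 + 6) + 42)² - 7*j) = (19664 - 23344)*((((0 - 1*⅕)*1 + 6) + 42)² - 7*2086) = -3680*((((0 - ⅕)*1 + 6) + 42)² - 14602) = -3680*(((-⅕*1 + 6) + 42)² - 14602) = -3680*(((-⅕ + 6) + 42)² - 14602) = -3680*((29/5 + 42)² - 14602) = -3680*((239/5)² - 14602) = -3680*(57121/25 - 14602) = -3680*(-307929/25) = 226635744/5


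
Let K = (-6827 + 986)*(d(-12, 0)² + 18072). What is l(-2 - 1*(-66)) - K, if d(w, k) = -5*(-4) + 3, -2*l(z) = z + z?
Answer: 108648377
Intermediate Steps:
l(z) = -z (l(z) = -(z + z)/2 = -z)
d(w, k) = 23 (d(w, k) = 20 + 3 = 23)
K = -108648441 (K = (-6827 + 986)*(23² + 18072) = -5841*(529 + 18072) = -5841*18601 = -108648441)
l(-2 - 1*(-66)) - K = -(-2 - 1*(-66)) - 1*(-108648441) = -(-2 + 66) + 108648441 = -1*64 + 108648441 = -64 + 108648441 = 108648377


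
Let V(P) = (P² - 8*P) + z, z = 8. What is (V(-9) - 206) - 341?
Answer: -386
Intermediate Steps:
V(P) = 8 + P² - 8*P (V(P) = (P² - 8*P) + 8 = 8 + P² - 8*P)
(V(-9) - 206) - 341 = ((8 + (-9)² - 8*(-9)) - 206) - 341 = ((8 + 81 + 72) - 206) - 341 = (161 - 206) - 341 = -45 - 341 = -386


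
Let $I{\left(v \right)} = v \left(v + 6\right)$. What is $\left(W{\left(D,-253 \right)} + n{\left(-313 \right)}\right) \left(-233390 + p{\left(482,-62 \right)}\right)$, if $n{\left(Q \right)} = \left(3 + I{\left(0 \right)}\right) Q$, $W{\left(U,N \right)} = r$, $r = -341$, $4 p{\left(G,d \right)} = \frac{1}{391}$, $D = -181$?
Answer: $\frac{116807026880}{391} \approx 2.9874 \cdot 10^{8}$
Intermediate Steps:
$p{\left(G,d \right)} = \frac{1}{1564}$ ($p{\left(G,d \right)} = \frac{1}{4 \cdot 391} = \frac{1}{4} \cdot \frac{1}{391} = \frac{1}{1564}$)
$W{\left(U,N \right)} = -341$
$I{\left(v \right)} = v \left(6 + v\right)$
$n{\left(Q \right)} = 3 Q$ ($n{\left(Q \right)} = \left(3 + 0 \left(6 + 0\right)\right) Q = \left(3 + 0 \cdot 6\right) Q = \left(3 + 0\right) Q = 3 Q$)
$\left(W{\left(D,-253 \right)} + n{\left(-313 \right)}\right) \left(-233390 + p{\left(482,-62 \right)}\right) = \left(-341 + 3 \left(-313\right)\right) \left(-233390 + \frac{1}{1564}\right) = \left(-341 - 939\right) \left(- \frac{365021959}{1564}\right) = \left(-1280\right) \left(- \frac{365021959}{1564}\right) = \frac{116807026880}{391}$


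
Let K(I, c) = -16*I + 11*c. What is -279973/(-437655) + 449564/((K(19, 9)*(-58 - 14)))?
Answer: 669621113/21532626 ≈ 31.098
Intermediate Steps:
-279973/(-437655) + 449564/((K(19, 9)*(-58 - 14))) = -279973/(-437655) + 449564/(((-16*19 + 11*9)*(-58 - 14))) = -279973*(-1/437655) + 449564/(((-304 + 99)*(-72))) = 279973/437655 + 449564/((-205*(-72))) = 279973/437655 + 449564/14760 = 279973/437655 + 449564*(1/14760) = 279973/437655 + 112391/3690 = 669621113/21532626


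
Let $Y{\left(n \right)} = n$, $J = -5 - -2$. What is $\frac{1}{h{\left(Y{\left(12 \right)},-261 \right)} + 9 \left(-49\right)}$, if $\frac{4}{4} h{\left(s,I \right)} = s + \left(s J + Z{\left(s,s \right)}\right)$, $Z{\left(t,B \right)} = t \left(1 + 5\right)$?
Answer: $- \frac{1}{393} \approx -0.0025445$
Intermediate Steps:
$Z{\left(t,B \right)} = 6 t$ ($Z{\left(t,B \right)} = t 6 = 6 t$)
$J = -3$ ($J = -5 + 2 = -3$)
$h{\left(s,I \right)} = 4 s$ ($h{\left(s,I \right)} = s + \left(s \left(-3\right) + 6 s\right) = s + \left(- 3 s + 6 s\right) = s + 3 s = 4 s$)
$\frac{1}{h{\left(Y{\left(12 \right)},-261 \right)} + 9 \left(-49\right)} = \frac{1}{4 \cdot 12 + 9 \left(-49\right)} = \frac{1}{48 - 441} = \frac{1}{-393} = - \frac{1}{393}$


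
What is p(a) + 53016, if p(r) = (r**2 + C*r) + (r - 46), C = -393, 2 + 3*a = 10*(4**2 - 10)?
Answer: 411886/9 ≈ 45765.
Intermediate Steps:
a = 58/3 (a = -2/3 + (10*(4**2 - 10))/3 = -2/3 + (10*(16 - 10))/3 = -2/3 + (10*6)/3 = -2/3 + (1/3)*60 = -2/3 + 20 = 58/3 ≈ 19.333)
p(r) = -46 + r**2 - 392*r (p(r) = (r**2 - 393*r) + (r - 46) = (r**2 - 393*r) + (-46 + r) = -46 + r**2 - 392*r)
p(a) + 53016 = (-46 + (58/3)**2 - 392*58/3) + 53016 = (-46 + 3364/9 - 22736/3) + 53016 = -65258/9 + 53016 = 411886/9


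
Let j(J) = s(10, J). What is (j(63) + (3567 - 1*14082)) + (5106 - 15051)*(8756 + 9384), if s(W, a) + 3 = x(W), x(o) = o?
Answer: -180412808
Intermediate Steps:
s(W, a) = -3 + W
j(J) = 7 (j(J) = -3 + 10 = 7)
(j(63) + (3567 - 1*14082)) + (5106 - 15051)*(8756 + 9384) = (7 + (3567 - 1*14082)) + (5106 - 15051)*(8756 + 9384) = (7 + (3567 - 14082)) - 9945*18140 = (7 - 10515) - 180402300 = -10508 - 180402300 = -180412808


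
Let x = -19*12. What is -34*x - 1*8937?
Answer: -1185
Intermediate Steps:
x = -228
-34*x - 1*8937 = -34*(-228) - 1*8937 = 7752 - 8937 = -1185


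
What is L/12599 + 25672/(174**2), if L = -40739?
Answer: -227493109/95361831 ≈ -2.3856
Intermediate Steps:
L/12599 + 25672/(174**2) = -40739/12599 + 25672/(174**2) = -40739*1/12599 + 25672/30276 = -40739/12599 + 25672*(1/30276) = -40739/12599 + 6418/7569 = -227493109/95361831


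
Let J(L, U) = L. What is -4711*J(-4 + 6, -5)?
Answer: -9422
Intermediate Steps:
-4711*J(-4 + 6, -5) = -4711*(-4 + 6) = -4711*2 = -9422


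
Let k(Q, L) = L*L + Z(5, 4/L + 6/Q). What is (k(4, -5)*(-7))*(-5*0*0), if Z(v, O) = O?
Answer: 0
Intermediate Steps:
k(Q, L) = L**2 + 4/L + 6/Q (k(Q, L) = L*L + (4/L + 6/Q) = L**2 + (4/L + 6/Q) = L**2 + 4/L + 6/Q)
(k(4, -5)*(-7))*(-5*0*0) = (((-5)**2 + 4/(-5) + 6/4)*(-7))*(-5*0*0) = ((25 + 4*(-1/5) + 6*(1/4))*(-7))*(0*0) = ((25 - 4/5 + 3/2)*(-7))*0 = ((257/10)*(-7))*0 = -1799/10*0 = 0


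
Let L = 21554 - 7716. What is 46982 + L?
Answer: 60820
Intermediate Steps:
L = 13838
46982 + L = 46982 + 13838 = 60820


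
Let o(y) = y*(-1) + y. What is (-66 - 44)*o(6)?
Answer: 0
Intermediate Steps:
o(y) = 0 (o(y) = -y + y = 0)
(-66 - 44)*o(6) = (-66 - 44)*0 = -110*0 = 0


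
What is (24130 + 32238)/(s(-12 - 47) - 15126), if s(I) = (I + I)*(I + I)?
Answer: -28184/601 ≈ -46.895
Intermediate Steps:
s(I) = 4*I**2 (s(I) = (2*I)*(2*I) = 4*I**2)
(24130 + 32238)/(s(-12 - 47) - 15126) = (24130 + 32238)/(4*(-12 - 47)**2 - 15126) = 56368/(4*(-59)**2 - 15126) = 56368/(4*3481 - 15126) = 56368/(13924 - 15126) = 56368/(-1202) = 56368*(-1/1202) = -28184/601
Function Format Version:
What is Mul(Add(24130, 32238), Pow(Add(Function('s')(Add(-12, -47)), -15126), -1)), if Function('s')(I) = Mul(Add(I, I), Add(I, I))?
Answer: Rational(-28184, 601) ≈ -46.895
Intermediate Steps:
Function('s')(I) = Mul(4, Pow(I, 2)) (Function('s')(I) = Mul(Mul(2, I), Mul(2, I)) = Mul(4, Pow(I, 2)))
Mul(Add(24130, 32238), Pow(Add(Function('s')(Add(-12, -47)), -15126), -1)) = Mul(Add(24130, 32238), Pow(Add(Mul(4, Pow(Add(-12, -47), 2)), -15126), -1)) = Mul(56368, Pow(Add(Mul(4, Pow(-59, 2)), -15126), -1)) = Mul(56368, Pow(Add(Mul(4, 3481), -15126), -1)) = Mul(56368, Pow(Add(13924, -15126), -1)) = Mul(56368, Pow(-1202, -1)) = Mul(56368, Rational(-1, 1202)) = Rational(-28184, 601)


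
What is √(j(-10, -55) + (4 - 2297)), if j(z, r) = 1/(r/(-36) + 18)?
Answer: I*√1133195929/703 ≈ 47.885*I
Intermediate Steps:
j(z, r) = 1/(18 - r/36) (j(z, r) = 1/(r*(-1/36) + 18) = 1/(-r/36 + 18) = 1/(18 - r/36))
√(j(-10, -55) + (4 - 2297)) = √(-36/(-648 - 55) + (4 - 2297)) = √(-36/(-703) - 2293) = √(-36*(-1/703) - 2293) = √(36/703 - 2293) = √(-1611943/703) = I*√1133195929/703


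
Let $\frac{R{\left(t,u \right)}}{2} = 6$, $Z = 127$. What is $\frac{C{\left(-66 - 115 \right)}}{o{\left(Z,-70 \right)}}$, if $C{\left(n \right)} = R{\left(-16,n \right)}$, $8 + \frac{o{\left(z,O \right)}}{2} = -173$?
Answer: $- \frac{6}{181} \approx -0.033149$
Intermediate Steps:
$o{\left(z,O \right)} = -362$ ($o{\left(z,O \right)} = -16 + 2 \left(-173\right) = -16 - 346 = -362$)
$R{\left(t,u \right)} = 12$ ($R{\left(t,u \right)} = 2 \cdot 6 = 12$)
$C{\left(n \right)} = 12$
$\frac{C{\left(-66 - 115 \right)}}{o{\left(Z,-70 \right)}} = \frac{12}{-362} = 12 \left(- \frac{1}{362}\right) = - \frac{6}{181}$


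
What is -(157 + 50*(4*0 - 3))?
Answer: -7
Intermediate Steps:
-(157 + 50*(4*0 - 3)) = -(157 + 50*(0 - 3)) = -(157 + 50*(-3)) = -(157 - 150) = -1*7 = -7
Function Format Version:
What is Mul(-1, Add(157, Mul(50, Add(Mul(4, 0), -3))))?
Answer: -7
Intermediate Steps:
Mul(-1, Add(157, Mul(50, Add(Mul(4, 0), -3)))) = Mul(-1, Add(157, Mul(50, Add(0, -3)))) = Mul(-1, Add(157, Mul(50, -3))) = Mul(-1, Add(157, -150)) = Mul(-1, 7) = -7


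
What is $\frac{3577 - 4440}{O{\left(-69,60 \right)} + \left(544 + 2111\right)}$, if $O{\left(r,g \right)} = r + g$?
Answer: $- \frac{863}{2646} \approx -0.32615$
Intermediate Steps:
$O{\left(r,g \right)} = g + r$
$\frac{3577 - 4440}{O{\left(-69,60 \right)} + \left(544 + 2111\right)} = \frac{3577 - 4440}{\left(60 - 69\right) + \left(544 + 2111\right)} = - \frac{863}{-9 + 2655} = - \frac{863}{2646}$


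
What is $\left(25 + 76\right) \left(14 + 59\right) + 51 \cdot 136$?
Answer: $14309$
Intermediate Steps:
$\left(25 + 76\right) \left(14 + 59\right) + 51 \cdot 136 = 101 \cdot 73 + 6936 = 7373 + 6936 = 14309$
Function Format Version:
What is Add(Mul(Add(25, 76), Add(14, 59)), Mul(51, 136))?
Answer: 14309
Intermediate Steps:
Add(Mul(Add(25, 76), Add(14, 59)), Mul(51, 136)) = Add(Mul(101, 73), 6936) = Add(7373, 6936) = 14309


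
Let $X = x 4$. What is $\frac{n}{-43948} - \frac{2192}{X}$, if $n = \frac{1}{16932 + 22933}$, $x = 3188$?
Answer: $- \frac{240022222537}{1396333654940} \approx -0.17189$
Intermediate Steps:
$X = 12752$ ($X = 3188 \cdot 4 = 12752$)
$n = \frac{1}{39865} \approx 2.5085 \cdot 10^{-5}$
$\frac{n}{-43948} - \frac{2192}{X} = \frac{1}{39865 \left(-43948\right)} - \frac{2192}{12752} = \frac{1}{39865} \left(- \frac{1}{43948}\right) - \frac{137}{797} = - \frac{1}{1751987020} - \frac{137}{797} = - \frac{240022222537}{1396333654940}$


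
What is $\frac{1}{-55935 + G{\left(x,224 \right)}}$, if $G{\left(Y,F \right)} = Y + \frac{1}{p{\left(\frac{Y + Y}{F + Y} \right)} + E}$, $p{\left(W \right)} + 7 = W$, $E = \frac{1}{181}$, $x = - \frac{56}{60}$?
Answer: $- \frac{4544040}{254175767389} \approx -1.7878 \cdot 10^{-5}$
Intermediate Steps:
$x = - \frac{14}{15}$ ($x = \left(-56\right) \frac{1}{60} = - \frac{14}{15} \approx -0.93333$)
$E = \frac{1}{181} \approx 0.0055249$
$p{\left(W \right)} = -7 + W$
$G{\left(Y,F \right)} = Y + \frac{1}{- \frac{1266}{181} + \frac{2 Y}{F + Y}}$ ($G{\left(Y,F \right)} = Y + \frac{1}{\left(-7 + \frac{Y + Y}{F + Y}\right) + \frac{1}{181}} = Y + \frac{1}{\left(-7 + \frac{2 Y}{F + Y}\right) + \frac{1}{181}} = Y + \frac{1}{- \frac{1266}{181} + \frac{2 Y}{F + Y}}$)
$\frac{1}{-55935 + G{\left(x,224 \right)}} = \frac{1}{-55935 + \frac{\left(-181\right) 224 - - \frac{2534}{15} + 904 \left(- \frac{14}{15}\right)^{2} + 1266 \cdot 224 \left(- \frac{14}{15}\right)}{2 \left(452 \left(- \frac{14}{15}\right) + 633 \cdot 224\right)}} = \frac{1}{-55935 + \frac{-40544 + \frac{2534}{15} + 904 \cdot \frac{196}{225} - \frac{1323392}{5}}{2 \left(- \frac{6328}{15} + 141792\right)}} = \frac{1}{-55935 + \frac{-40544 + \frac{2534}{15} + \frac{177184}{225} - \frac{1323392}{5}}{2 \cdot \frac{2120552}{15}}} = \frac{1}{-55935 + \frac{1}{2} \cdot \frac{15}{2120552} \left(- \frac{68459846}{225}\right)} = \frac{1}{-55935 - \frac{4889989}{4544040}} = \frac{1}{- \frac{254175767389}{4544040}} = - \frac{4544040}{254175767389}$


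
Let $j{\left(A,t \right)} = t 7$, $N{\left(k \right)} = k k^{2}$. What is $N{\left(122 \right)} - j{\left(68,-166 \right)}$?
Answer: $1817010$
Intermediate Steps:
$N{\left(k \right)} = k^{3}$
$j{\left(A,t \right)} = 7 t$
$N{\left(122 \right)} - j{\left(68,-166 \right)} = 122^{3} - 7 \left(-166\right) = 1815848 - -1162 = 1815848 + 1162 = 1817010$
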